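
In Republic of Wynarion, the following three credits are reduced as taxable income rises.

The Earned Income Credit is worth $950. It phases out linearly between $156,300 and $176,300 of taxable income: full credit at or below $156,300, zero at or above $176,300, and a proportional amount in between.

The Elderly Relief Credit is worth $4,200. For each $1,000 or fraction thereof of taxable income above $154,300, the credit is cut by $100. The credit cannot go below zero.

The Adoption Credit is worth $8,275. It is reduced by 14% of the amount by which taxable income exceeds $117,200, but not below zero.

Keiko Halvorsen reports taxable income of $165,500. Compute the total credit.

Earned Income Credit: $165,500 is $9,200 into a $20,000 phase-out range, leaving 10,800/20,000 of the credit: $950 × 10,800/20,000 = $513.
Elderly Relief Credit: income exceeds $154,300 by $11,200, which is 12 full-or-partial $1,000 increments; reduction = 12 × $100 = $1,200, leaving $3,000.
Adoption Credit: 14% of the $48,300 excess over $117,200 is $6,762; credit = $8,275 − $6,762 = $1,513.
Total: $513 + $3,000 + $1,513 = $5,026.

$5,026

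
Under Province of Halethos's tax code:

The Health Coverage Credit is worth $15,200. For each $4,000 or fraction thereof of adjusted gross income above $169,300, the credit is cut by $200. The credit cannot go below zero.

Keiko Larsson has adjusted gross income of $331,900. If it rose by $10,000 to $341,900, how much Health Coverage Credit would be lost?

At $331,900 — income exceeds $169,300 by $162,600, which is 41 full-or-partial $4,000 increments; reduction = 41 × $200 = $8,200, leaving $7,000.
At $341,900 — income exceeds $169,300 by $172,600, which is 44 full-or-partial $4,000 increments; reduction = 44 × $200 = $8,800, leaving $6,400.
Lost: $7,000 − $6,400 = $600.

$600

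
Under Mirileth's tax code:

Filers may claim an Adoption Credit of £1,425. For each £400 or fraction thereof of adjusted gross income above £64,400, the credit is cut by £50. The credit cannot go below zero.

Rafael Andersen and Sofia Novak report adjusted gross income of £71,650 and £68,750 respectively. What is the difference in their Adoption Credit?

Rafael (£71,650): Adoption Credit: income exceeds £64,400 by £7,250, which is 19 full-or-partial £400 increments; reduction = 19 × £50 = £950, leaving £475.
Sofia (£68,750): Adoption Credit: income exceeds £64,400 by £4,350, which is 11 full-or-partial £400 increments; reduction = 11 × £50 = £550, leaving £875.
Difference: |£475 − £875| = £400.

£400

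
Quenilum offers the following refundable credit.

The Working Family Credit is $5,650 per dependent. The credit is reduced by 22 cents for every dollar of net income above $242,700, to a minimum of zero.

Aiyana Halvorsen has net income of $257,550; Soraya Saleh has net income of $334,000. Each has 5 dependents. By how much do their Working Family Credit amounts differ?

Aiyana ($257,550): Working Family Credit: base = 5 × $5,650 = $28,250. 22% of the $14,850 excess over $242,700 is $3,267; credit = $28,250 − $3,267 = $24,983.
Soraya ($334,000): Working Family Credit: base = 5 × $5,650 = $28,250. 22% of the $91,300 excess over $242,700 is $20,086; credit = $28,250 − $20,086 = $8,164.
Difference: |$24,983 − $8,164| = $16,819.

$16,819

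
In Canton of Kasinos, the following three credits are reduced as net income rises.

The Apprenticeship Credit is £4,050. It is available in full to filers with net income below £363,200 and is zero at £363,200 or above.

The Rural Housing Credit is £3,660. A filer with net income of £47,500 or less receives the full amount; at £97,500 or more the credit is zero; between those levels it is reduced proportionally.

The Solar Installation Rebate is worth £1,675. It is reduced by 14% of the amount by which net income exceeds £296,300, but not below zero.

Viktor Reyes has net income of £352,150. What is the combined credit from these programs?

Apprenticeship Credit: £352,150 is below the £363,200 cutoff, so the full £4,050 applies.
Rural Housing Credit: £352,150 is at or above £97,500, so the credit is £0.
Solar Installation Rebate: 14% of the £55,850 excess over £296,300 is £7,819 ≥ base, so the credit is £0.
Total: £4,050 + £0 + £0 = £4,050.

£4,050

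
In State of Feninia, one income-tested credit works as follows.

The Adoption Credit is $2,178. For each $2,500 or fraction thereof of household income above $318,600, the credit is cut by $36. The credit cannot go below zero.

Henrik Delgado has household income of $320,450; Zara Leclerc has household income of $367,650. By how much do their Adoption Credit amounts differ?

Henrik ($320,450): Adoption Credit: income exceeds $318,600 by $1,850, which is 1 full-or-partial $2,500 increment; reduction = 1 × $36 = $36, leaving $2,142.
Zara ($367,650): Adoption Credit: income exceeds $318,600 by $49,050, which is 20 full-or-partial $2,500 increments; reduction = 20 × $36 = $720, leaving $1,458.
Difference: |$2,142 − $1,458| = $684.

$684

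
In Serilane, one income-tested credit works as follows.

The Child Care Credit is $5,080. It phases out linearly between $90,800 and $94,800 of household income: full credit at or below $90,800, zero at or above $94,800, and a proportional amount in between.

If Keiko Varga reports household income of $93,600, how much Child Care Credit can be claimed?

$1,524

Child Care Credit: $93,600 is $2,800 into a $4,000 phase-out range, leaving 1,200/4,000 of the credit: $5,080 × 1,200/4,000 = $1,524.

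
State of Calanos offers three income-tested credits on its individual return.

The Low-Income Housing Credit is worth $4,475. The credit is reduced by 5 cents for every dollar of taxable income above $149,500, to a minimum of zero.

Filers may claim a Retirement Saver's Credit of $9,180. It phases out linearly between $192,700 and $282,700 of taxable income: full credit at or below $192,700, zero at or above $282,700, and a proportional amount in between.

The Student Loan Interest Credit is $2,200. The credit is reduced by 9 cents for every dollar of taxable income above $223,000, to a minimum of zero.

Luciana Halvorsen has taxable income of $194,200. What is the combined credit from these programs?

Low-Income Housing Credit: 5% of the $44,700 excess over $149,500 is $2,235; credit = $4,475 − $2,235 = $2,240.
Retirement Saver's Credit: $194,200 is $1,500 into a $90,000 phase-out range, leaving 88,500/90,000 of the credit: $9,180 × 88,500/90,000 = $9,027.
Student Loan Interest Credit: $194,200 is at or below the $223,000 threshold, so the full $2,200 applies.
Total: $2,240 + $9,027 + $2,200 = $13,467.

$13,467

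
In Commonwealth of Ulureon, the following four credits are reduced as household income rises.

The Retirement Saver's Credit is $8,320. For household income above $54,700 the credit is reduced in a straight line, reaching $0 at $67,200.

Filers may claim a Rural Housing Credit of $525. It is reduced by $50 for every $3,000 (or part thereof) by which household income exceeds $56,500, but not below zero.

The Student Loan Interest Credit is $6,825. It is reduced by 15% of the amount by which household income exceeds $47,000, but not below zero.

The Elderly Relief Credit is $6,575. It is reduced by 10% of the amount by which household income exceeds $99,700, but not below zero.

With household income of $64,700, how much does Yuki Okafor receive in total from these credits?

$12,784

Retirement Saver's Credit: $64,700 is $10,000 into a $12,500 phase-out range, leaving 2,500/12,500 of the credit: $8,320 × 2,500/12,500 = $1,664.
Rural Housing Credit: income exceeds $56,500 by $8,200, which is 3 full-or-partial $3,000 increments; reduction = 3 × $50 = $150, leaving $375.
Student Loan Interest Credit: 15% of the $17,700 excess over $47,000 is $2,655; credit = $6,825 − $2,655 = $4,170.
Elderly Relief Credit: $64,700 is at or below the $99,700 threshold, so the full $6,575 applies.
Total: $1,664 + $375 + $4,170 + $6,575 = $12,784.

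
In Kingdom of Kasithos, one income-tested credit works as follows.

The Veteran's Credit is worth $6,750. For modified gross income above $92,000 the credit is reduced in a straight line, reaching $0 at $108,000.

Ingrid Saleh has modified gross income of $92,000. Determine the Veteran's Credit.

$6,750

Veteran's Credit: $92,000 is at or below the $92,000 threshold, so the full $6,750 applies.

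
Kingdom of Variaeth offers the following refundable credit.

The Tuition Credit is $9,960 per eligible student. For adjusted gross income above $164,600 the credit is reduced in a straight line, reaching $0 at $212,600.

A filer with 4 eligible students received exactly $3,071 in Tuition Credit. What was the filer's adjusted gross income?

Full credit = 4 × $9,960 = $39,840.
$3,071 is 3,071/39,840 of the full $39,840, so 36,769/39,840 of the $48,000 range has been used: income = $164,600 + $48,000 × 36,769/39,840 = $208,900.

$208,900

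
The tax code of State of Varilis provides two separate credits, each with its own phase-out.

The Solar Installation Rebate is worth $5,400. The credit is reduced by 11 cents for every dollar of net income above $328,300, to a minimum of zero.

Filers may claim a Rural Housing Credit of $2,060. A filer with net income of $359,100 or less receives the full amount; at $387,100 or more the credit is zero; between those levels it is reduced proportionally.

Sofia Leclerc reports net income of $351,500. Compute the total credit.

Solar Installation Rebate: 11% of the $23,200 excess over $328,300 is $2,552; credit = $5,400 − $2,552 = $2,848.
Rural Housing Credit: $351,500 is at or below the $359,100 threshold, so the full $2,060 applies.
Total: $2,848 + $2,060 = $4,908.

$4,908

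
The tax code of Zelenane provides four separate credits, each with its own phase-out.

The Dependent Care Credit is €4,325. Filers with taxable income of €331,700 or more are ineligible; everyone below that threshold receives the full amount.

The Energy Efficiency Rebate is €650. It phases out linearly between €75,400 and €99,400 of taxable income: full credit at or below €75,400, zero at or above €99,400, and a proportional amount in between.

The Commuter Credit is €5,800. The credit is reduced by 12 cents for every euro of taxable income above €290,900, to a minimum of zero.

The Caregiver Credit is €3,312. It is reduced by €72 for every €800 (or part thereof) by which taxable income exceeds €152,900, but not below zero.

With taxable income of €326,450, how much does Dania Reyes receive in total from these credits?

Dependent Care Credit: €326,450 is below the €331,700 cutoff, so the full €4,325 applies.
Energy Efficiency Rebate: €326,450 is at or above €99,400, so the credit is €0.
Commuter Credit: 12% of the €35,550 excess over €290,900 is €4,266; credit = €5,800 − €4,266 = €1,534.
Caregiver Credit: income exceeds €152,900 by €173,550 → 217 increments × €72 = €15,624 ≥ base, so the credit is €0.
Total: €4,325 + €0 + €1,534 + €0 = €5,859.

€5,859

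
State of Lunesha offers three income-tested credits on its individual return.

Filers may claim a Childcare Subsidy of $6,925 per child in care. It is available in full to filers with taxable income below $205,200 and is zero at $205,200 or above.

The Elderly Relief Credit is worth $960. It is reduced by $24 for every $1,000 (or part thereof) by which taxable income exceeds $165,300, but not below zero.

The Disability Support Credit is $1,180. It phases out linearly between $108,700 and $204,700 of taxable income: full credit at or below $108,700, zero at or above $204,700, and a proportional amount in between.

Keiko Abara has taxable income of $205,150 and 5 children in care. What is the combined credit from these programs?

Childcare Subsidy: base = 5 × $6,925 = $34,625. $205,150 is below the $205,200 cutoff, so the full $34,625 applies.
Elderly Relief Credit: income exceeds $165,300 by $39,850 → 40 increments × $24 = $960 ≥ base, so the credit is $0.
Disability Support Credit: $205,150 is at or above $204,700, so the credit is $0.
Total: $34,625 + $0 + $0 = $34,625.

$34,625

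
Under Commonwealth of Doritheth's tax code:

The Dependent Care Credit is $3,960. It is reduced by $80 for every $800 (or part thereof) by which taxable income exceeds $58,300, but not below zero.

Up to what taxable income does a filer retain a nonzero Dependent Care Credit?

$97,500

After 49 increments the reduction is 49 × $80 = $3,920, leaving $40; one more increment wipes it out. Increment 49 ends at excess 49 × $800 = $39,200, so the highest qualifying income is $58,300 + $39,200 = $97,500.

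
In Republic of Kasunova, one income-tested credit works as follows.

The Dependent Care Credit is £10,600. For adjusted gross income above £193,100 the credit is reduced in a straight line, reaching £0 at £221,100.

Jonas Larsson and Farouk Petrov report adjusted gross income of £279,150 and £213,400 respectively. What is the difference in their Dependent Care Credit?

£2,915

Jonas (£279,150): Dependent Care Credit: £279,150 is at or above £221,100, so the credit is £0.
Farouk (£213,400): Dependent Care Credit: £213,400 is £20,300 into a £28,000 phase-out range, leaving 7,700/28,000 of the credit: £10,600 × 7,700/28,000 = £2,915.
Difference: |£0 − £2,915| = £2,915.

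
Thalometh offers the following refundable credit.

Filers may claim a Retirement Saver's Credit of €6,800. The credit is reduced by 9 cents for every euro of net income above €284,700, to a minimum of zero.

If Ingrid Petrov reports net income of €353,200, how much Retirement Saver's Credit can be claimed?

Retirement Saver's Credit: 9% of the €68,500 excess over €284,700 is €6,165; credit = €6,800 − €6,165 = €635.

€635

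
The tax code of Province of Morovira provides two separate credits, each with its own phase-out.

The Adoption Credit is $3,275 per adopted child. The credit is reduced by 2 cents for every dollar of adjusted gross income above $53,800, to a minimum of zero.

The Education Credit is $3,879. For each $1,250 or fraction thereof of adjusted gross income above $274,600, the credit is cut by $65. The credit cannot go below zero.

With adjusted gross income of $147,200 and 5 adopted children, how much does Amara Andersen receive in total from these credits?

Adoption Credit: base = 5 × $3,275 = $16,375. 2% of the $93,400 excess over $53,800 is $1,868; credit = $16,375 − $1,868 = $14,507.
Education Credit: $147,200 is at or below the $274,600 threshold, so the full $3,879 applies.
Total: $14,507 + $3,879 = $18,386.

$18,386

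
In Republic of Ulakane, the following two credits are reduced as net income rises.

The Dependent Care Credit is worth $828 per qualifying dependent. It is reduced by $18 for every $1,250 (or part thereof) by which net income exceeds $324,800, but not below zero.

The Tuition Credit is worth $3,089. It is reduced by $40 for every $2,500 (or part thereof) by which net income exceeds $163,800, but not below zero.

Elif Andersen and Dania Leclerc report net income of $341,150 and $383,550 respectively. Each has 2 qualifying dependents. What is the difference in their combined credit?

Elif ($341,150): Dependent Care Credit: base = 2 × $828 = $1,656. income exceeds $324,800 by $16,350, which is 14 full-or-partial $1,250 increments; reduction = 14 × $18 = $252, leaving $1,404. Tuition Credit: income exceeds $163,800 by $177,350, which is 71 full-or-partial $2,500 increments; reduction = 71 × $40 = $2,840, leaving $249. total $1,404 + $249 = $1,653
Dania ($383,550): Dependent Care Credit: base = 2 × $828 = $1,656. income exceeds $324,800 by $58,750, which is 47 full-or-partial $1,250 increments; reduction = 47 × $18 = $846, leaving $810. Tuition Credit: income exceeds $163,800 by $219,750 → 88 increments × $40 = $3,520 ≥ base, so the credit is $0. total $810 + $0 = $810
Difference: |$1,653 − $810| = $843.

$843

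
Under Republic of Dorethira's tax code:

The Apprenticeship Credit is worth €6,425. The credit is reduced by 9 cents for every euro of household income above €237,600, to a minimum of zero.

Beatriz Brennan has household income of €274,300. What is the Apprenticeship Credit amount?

Apprenticeship Credit: 9% of the €36,700 excess over €237,600 is €3,303; credit = €6,425 − €3,303 = €3,122.

€3,122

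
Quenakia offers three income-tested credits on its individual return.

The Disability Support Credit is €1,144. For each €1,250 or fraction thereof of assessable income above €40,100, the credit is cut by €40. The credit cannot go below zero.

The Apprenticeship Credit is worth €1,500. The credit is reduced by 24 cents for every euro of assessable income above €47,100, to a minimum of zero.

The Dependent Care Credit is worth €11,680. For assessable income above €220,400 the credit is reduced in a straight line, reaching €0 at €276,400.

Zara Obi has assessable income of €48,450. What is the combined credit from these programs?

€13,720

Disability Support Credit: income exceeds €40,100 by €8,350, which is 7 full-or-partial €1,250 increments; reduction = 7 × €40 = €280, leaving €864.
Apprenticeship Credit: 24% of the €1,350 excess over €47,100 is €324; credit = €1,500 − €324 = €1,176.
Dependent Care Credit: €48,450 is at or below the €220,400 threshold, so the full €11,680 applies.
Total: €864 + €1,176 + €11,680 = €13,720.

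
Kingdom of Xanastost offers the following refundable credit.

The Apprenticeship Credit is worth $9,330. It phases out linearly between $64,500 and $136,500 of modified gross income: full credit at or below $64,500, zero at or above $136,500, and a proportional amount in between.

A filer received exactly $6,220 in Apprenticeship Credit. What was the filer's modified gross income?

$88,500

$6,220 is 6,220/9,330 of the full $9,330, so 3,110/9,330 of the $72,000 range has been used: income = $64,500 + $72,000 × 3,110/9,330 = $88,500.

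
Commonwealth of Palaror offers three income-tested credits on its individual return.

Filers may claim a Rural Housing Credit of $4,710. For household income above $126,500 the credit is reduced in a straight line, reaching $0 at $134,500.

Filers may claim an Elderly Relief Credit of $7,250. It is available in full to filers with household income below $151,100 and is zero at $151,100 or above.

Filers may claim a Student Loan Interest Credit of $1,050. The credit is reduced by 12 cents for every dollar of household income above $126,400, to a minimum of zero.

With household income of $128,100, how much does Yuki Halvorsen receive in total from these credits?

$11,864

Rural Housing Credit: $128,100 is $1,600 into a $8,000 phase-out range, leaving 6,400/8,000 of the credit: $4,710 × 6,400/8,000 = $3,768.
Elderly Relief Credit: $128,100 is below the $151,100 cutoff, so the full $7,250 applies.
Student Loan Interest Credit: 12% of the $1,700 excess over $126,400 is $204; credit = $1,050 − $204 = $846.
Total: $3,768 + $7,250 + $846 = $11,864.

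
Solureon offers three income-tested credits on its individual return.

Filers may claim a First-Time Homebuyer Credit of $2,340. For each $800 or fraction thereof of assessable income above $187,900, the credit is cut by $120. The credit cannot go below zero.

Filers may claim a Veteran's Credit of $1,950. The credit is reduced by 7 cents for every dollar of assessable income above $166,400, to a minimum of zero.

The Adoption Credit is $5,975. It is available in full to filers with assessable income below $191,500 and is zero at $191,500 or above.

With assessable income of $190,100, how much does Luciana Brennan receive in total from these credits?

First-Time Homebuyer Credit: income exceeds $187,900 by $2,200, which is 3 full-or-partial $800 increments; reduction = 3 × $120 = $360, leaving $1,980.
Veteran's Credit: 7% of the $23,700 excess over $166,400 is $1,659; credit = $1,950 − $1,659 = $291.
Adoption Credit: $190,100 is below the $191,500 cutoff, so the full $5,975 applies.
Total: $1,980 + $291 + $5,975 = $8,246.

$8,246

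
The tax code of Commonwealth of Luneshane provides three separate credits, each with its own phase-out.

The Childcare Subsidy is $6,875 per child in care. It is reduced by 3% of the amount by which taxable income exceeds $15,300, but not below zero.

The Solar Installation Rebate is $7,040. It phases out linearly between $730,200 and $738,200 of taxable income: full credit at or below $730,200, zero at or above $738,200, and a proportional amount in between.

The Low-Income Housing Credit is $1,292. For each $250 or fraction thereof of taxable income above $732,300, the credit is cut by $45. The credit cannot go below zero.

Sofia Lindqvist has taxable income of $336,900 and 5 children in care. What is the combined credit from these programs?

Childcare Subsidy: base = 5 × $6,875 = $34,375. 3% of the $321,600 excess over $15,300 is $9,648; credit = $34,375 − $9,648 = $24,727.
Solar Installation Rebate: $336,900 is at or below the $730,200 threshold, so the full $7,040 applies.
Low-Income Housing Credit: $336,900 is at or below the $732,300 threshold, so the full $1,292 applies.
Total: $24,727 + $7,040 + $1,292 = $33,059.

$33,059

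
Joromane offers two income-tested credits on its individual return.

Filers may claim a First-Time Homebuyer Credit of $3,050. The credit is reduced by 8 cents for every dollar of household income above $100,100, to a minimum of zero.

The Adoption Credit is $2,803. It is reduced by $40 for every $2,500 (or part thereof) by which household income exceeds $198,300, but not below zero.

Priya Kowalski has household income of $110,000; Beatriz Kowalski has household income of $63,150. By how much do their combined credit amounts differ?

Priya ($110,000): First-Time Homebuyer Credit: 8% of the $9,900 excess over $100,100 is $792; credit = $3,050 − $792 = $2,258. Adoption Credit: $110,000 is at or below the $198,300 threshold, so the full $2,803 applies. total $2,258 + $2,803 = $5,061
Beatriz ($63,150): First-Time Homebuyer Credit: $63,150 is at or below the $100,100 threshold, so the full $3,050 applies. Adoption Credit: $63,150 is at or below the $198,300 threshold, so the full $2,803 applies. total $3,050 + $2,803 = $5,853
Difference: |$5,061 − $5,853| = $792.

$792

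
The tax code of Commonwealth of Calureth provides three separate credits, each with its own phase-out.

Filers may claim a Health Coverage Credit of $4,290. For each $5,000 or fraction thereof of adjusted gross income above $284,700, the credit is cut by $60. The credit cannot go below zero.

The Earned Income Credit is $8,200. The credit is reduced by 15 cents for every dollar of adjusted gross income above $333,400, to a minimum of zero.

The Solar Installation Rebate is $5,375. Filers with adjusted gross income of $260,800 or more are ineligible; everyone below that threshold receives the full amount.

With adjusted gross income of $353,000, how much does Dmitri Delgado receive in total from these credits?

Health Coverage Credit: income exceeds $284,700 by $68,300, which is 14 full-or-partial $5,000 increments; reduction = 14 × $60 = $840, leaving $3,450.
Earned Income Credit: 15% of the $19,600 excess over $333,400 is $2,940; credit = $8,200 − $2,940 = $5,260.
Solar Installation Rebate: $353,000 meets or exceeds the $260,800 cutoff, so the credit is $0.
Total: $3,450 + $5,260 + $0 = $8,710.

$8,710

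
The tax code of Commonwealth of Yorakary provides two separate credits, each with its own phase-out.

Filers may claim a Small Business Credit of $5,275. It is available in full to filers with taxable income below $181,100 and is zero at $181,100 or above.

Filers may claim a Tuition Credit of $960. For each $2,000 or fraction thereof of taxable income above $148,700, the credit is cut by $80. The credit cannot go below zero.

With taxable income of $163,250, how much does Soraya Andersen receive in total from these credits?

Small Business Credit: $163,250 is below the $181,100 cutoff, so the full $5,275 applies.
Tuition Credit: income exceeds $148,700 by $14,550, which is 8 full-or-partial $2,000 increments; reduction = 8 × $80 = $640, leaving $320.
Total: $5,275 + $320 = $5,595.

$5,595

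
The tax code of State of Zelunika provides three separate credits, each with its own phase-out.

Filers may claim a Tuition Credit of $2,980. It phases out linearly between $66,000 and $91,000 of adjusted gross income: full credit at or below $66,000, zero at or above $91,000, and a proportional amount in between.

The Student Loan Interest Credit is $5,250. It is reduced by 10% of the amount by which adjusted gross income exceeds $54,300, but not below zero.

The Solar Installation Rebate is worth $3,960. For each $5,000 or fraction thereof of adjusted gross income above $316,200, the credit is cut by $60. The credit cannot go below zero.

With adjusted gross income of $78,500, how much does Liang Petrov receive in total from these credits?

Tuition Credit: $78,500 is $12,500 into a $25,000 phase-out range, leaving 12,500/25,000 of the credit: $2,980 × 12,500/25,000 = $1,490.
Student Loan Interest Credit: 10% of the $24,200 excess over $54,300 is $2,420; credit = $5,250 − $2,420 = $2,830.
Solar Installation Rebate: $78,500 is at or below the $316,200 threshold, so the full $3,960 applies.
Total: $1,490 + $2,830 + $3,960 = $8,280.

$8,280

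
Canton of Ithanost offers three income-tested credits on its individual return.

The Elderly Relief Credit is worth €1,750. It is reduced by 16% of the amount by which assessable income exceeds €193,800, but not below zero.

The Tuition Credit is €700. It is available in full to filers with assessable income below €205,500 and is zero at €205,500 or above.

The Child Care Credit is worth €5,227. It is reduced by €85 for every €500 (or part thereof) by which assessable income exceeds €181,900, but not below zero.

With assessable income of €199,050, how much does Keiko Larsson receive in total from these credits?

Elderly Relief Credit: 16% of the €5,250 excess over €193,800 is €840; credit = €1,750 − €840 = €910.
Tuition Credit: €199,050 is below the €205,500 cutoff, so the full €700 applies.
Child Care Credit: income exceeds €181,900 by €17,150, which is 35 full-or-partial €500 increments; reduction = 35 × €85 = €2,975, leaving €2,252.
Total: €910 + €700 + €2,252 = €3,862.

€3,862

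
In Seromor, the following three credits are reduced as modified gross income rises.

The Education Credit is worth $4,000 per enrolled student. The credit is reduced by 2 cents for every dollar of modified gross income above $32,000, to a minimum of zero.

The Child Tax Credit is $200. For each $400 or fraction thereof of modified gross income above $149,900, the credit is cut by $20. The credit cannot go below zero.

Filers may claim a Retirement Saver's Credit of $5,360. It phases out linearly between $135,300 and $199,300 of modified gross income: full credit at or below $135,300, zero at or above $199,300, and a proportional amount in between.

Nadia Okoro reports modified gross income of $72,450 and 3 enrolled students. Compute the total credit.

Education Credit: base = 3 × $4,000 = $12,000. 2% of the $40,450 excess over $32,000 is $809; credit = $12,000 − $809 = $11,191.
Child Tax Credit: $72,450 is at or below the $149,900 threshold, so the full $200 applies.
Retirement Saver's Credit: $72,450 is at or below the $135,300 threshold, so the full $5,360 applies.
Total: $11,191 + $200 + $5,360 = $16,751.

$16,751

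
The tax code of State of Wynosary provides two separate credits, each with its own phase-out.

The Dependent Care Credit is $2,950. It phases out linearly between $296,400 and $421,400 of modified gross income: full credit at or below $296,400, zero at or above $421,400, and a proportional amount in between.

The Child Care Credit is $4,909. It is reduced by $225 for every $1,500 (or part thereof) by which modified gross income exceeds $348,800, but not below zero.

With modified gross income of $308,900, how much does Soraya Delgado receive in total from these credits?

Dependent Care Credit: $308,900 is $12,500 into a $125,000 phase-out range, leaving 112,500/125,000 of the credit: $2,950 × 112,500/125,000 = $2,655.
Child Care Credit: $308,900 is at or below the $348,800 threshold, so the full $4,909 applies.
Total: $2,655 + $4,909 = $7,564.

$7,564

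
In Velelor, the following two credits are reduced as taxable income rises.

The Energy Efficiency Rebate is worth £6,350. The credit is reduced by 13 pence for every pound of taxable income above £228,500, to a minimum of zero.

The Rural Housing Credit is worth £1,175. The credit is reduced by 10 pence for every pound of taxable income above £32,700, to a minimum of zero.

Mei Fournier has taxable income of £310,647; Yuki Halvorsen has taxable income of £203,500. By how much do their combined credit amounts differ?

Mei (£310,647): Energy Efficiency Rebate: 13% of the £82,147 excess over £228,500 is £10,679.11 ≥ base, so the credit is £0. Rural Housing Credit: 10% of the £277,947 excess over £32,700 is £27,794.70 ≥ base, so the credit is £0. total £0 + £0 = £0
Yuki (£203,500): Energy Efficiency Rebate: £203,500 is at or below the £228,500 threshold, so the full £6,350 applies. Rural Housing Credit: 10% of the £170,800 excess over £32,700 is £17,080 ≥ base, so the credit is £0. total £6,350 + £0 = £6,350
Difference: |£0 − £6,350| = £6,350.

£6,350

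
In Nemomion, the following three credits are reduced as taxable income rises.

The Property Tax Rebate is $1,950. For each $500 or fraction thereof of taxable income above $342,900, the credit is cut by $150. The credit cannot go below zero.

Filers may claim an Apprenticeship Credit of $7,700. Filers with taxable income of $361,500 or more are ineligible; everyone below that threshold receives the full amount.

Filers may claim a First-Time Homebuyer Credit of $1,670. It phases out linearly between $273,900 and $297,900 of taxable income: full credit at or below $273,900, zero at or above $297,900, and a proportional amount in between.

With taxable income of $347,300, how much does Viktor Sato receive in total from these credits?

$8,300

Property Tax Rebate: income exceeds $342,900 by $4,400, which is 9 full-or-partial $500 increments; reduction = 9 × $150 = $1,350, leaving $600.
Apprenticeship Credit: $347,300 is below the $361,500 cutoff, so the full $7,700 applies.
First-Time Homebuyer Credit: $347,300 is at or above $297,900, so the credit is $0.
Total: $600 + $7,700 + $0 = $8,300.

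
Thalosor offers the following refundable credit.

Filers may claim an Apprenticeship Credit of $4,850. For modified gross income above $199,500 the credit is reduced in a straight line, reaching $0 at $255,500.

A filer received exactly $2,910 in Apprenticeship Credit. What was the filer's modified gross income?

$2,910 is 2,910/4,850 of the full $4,850, so 1,940/4,850 of the $56,000 range has been used: income = $199,500 + $56,000 × 1,940/4,850 = $221,900.

$221,900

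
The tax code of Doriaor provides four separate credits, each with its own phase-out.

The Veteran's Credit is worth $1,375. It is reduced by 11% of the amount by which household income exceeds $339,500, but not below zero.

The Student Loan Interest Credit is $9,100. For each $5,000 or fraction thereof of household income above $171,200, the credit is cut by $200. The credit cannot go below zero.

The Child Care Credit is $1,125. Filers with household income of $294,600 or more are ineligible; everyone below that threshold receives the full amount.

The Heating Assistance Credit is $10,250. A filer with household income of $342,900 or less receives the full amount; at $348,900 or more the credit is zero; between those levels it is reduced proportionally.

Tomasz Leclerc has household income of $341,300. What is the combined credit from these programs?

$13,527

Veteran's Credit: 11% of the $1,800 excess over $339,500 is $198; credit = $1,375 − $198 = $1,177.
Student Loan Interest Credit: income exceeds $171,200 by $170,100, which is 35 full-or-partial $5,000 increments; reduction = 35 × $200 = $7,000, leaving $2,100.
Child Care Credit: $341,300 meets or exceeds the $294,600 cutoff, so the credit is $0.
Heating Assistance Credit: $341,300 is at or below the $342,900 threshold, so the full $10,250 applies.
Total: $1,177 + $2,100 + $0 + $10,250 = $13,527.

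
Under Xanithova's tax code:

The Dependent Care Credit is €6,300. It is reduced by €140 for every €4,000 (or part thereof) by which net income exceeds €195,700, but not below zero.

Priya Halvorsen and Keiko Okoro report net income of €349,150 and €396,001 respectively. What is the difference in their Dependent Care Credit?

Priya (€349,150): Dependent Care Credit: income exceeds €195,700 by €153,450, which is 39 full-or-partial €4,000 increments; reduction = 39 × €140 = €5,460, leaving €840.
Keiko (€396,001): Dependent Care Credit: income exceeds €195,700 by €200,301 → 51 increments × €140 = €7,140 ≥ base, so the credit is €0.
Difference: |€840 − €0| = €840.

€840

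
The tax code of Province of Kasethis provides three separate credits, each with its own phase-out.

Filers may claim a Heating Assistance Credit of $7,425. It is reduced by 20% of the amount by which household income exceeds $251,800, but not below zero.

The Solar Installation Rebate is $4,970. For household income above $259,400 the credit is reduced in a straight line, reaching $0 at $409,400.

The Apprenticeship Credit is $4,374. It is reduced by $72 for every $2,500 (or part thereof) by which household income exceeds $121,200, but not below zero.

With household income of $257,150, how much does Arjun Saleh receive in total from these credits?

Heating Assistance Credit: 20% of the $5,350 excess over $251,800 is $1,070; credit = $7,425 − $1,070 = $6,355.
Solar Installation Rebate: $257,150 is at or below the $259,400 threshold, so the full $4,970 applies.
Apprenticeship Credit: income exceeds $121,200 by $135,950, which is 55 full-or-partial $2,500 increments; reduction = 55 × $72 = $3,960, leaving $414.
Total: $6,355 + $4,970 + $414 = $11,739.

$11,739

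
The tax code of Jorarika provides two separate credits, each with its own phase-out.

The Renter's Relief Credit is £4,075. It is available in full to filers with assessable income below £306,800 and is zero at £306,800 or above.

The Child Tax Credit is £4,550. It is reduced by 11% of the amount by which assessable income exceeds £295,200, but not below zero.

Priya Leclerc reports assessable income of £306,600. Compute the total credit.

£7,371

Renter's Relief Credit: £306,600 is below the £306,800 cutoff, so the full £4,075 applies.
Child Tax Credit: 11% of the £11,400 excess over £295,200 is £1,254; credit = £4,550 − £1,254 = £3,296.
Total: £4,075 + £3,296 = £7,371.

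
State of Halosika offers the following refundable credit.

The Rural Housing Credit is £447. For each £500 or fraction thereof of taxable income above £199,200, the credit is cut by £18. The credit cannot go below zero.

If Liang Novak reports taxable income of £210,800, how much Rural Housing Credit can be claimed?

Rural Housing Credit: income exceeds £199,200 by £11,600, which is 24 full-or-partial £500 increments; reduction = 24 × £18 = £432, leaving £15.

£15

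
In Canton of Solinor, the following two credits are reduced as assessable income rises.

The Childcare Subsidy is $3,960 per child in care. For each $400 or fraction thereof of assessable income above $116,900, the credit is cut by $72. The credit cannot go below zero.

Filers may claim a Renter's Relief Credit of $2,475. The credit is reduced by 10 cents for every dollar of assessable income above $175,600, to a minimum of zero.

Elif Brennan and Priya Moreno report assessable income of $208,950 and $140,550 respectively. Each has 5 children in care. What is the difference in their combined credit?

Elif ($208,950): Childcare Subsidy: base = 5 × $3,960 = $19,800. income exceeds $116,900 by $92,050, which is 231 full-or-partial $400 increments; reduction = 231 × $72 = $16,632, leaving $3,168. Renter's Relief Credit: 10% of the $33,350 excess over $175,600 is $3,335 ≥ base, so the credit is $0. total $3,168 + $0 = $3,168
Priya ($140,550): Childcare Subsidy: base = 5 × $3,960 = $19,800. income exceeds $116,900 by $23,650, which is 60 full-or-partial $400 increments; reduction = 60 × $72 = $4,320, leaving $15,480. Renter's Relief Credit: $140,550 is at or below the $175,600 threshold, so the full $2,475 applies. total $15,480 + $2,475 = $17,955
Difference: |$3,168 − $17,955| = $14,787.

$14,787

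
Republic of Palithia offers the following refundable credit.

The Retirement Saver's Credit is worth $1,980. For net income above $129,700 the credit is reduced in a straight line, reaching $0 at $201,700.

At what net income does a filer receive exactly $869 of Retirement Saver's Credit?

$869 is 869/1,980 of the full $1,980, so 1,111/1,980 of the $72,000 range has been used: income = $129,700 + $72,000 × 1,111/1,980 = $170,100.

$170,100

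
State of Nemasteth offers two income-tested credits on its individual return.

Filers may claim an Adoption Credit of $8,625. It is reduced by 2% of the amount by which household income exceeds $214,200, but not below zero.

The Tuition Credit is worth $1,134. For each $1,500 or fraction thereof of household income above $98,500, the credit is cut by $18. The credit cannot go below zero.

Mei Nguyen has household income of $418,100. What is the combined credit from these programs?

Adoption Credit: 2% of the $203,900 excess over $214,200 is $4,078; credit = $8,625 − $4,078 = $4,547.
Tuition Credit: income exceeds $98,500 by $319,600 → 214 increments × $18 = $3,852 ≥ base, so the credit is $0.
Total: $4,547 + $0 = $4,547.

$4,547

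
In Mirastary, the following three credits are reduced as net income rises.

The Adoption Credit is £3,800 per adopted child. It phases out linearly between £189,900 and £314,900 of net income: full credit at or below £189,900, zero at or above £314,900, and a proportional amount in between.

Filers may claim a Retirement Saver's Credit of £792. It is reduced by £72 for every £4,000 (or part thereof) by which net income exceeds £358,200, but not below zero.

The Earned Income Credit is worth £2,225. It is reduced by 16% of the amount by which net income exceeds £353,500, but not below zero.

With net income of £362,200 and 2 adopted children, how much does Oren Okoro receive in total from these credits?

Adoption Credit: base = 2 × £3,800 = £7,600. £362,200 is at or above £314,900, so the credit is £0.
Retirement Saver's Credit: income exceeds £358,200 by £4,000, which is 1 full-or-partial £4,000 increment; reduction = 1 × £72 = £72, leaving £720.
Earned Income Credit: 16% of the £8,700 excess over £353,500 is £1,392; credit = £2,225 − £1,392 = £833.
Total: £0 + £720 + £833 = £1,553.

£1,553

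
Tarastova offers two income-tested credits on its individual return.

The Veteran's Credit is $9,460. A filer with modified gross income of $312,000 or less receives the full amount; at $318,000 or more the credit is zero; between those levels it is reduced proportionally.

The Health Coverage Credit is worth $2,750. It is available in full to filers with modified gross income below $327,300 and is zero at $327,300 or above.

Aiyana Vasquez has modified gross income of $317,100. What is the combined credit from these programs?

$4,169

Veteran's Credit: $317,100 is $5,100 into a $6,000 phase-out range, leaving 900/6,000 of the credit: $9,460 × 900/6,000 = $1,419.
Health Coverage Credit: $317,100 is below the $327,300 cutoff, so the full $2,750 applies.
Total: $1,419 + $2,750 = $4,169.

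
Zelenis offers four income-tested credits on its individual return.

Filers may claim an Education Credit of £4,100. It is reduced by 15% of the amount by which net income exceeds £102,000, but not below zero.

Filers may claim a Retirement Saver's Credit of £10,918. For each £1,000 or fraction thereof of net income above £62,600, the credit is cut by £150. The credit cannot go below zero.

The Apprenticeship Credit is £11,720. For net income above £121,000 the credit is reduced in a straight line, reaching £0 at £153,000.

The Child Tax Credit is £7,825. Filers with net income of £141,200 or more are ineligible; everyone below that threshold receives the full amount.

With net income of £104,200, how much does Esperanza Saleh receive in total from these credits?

£27,933

Education Credit: 15% of the £2,200 excess over £102,000 is £330; credit = £4,100 − £330 = £3,770.
Retirement Saver's Credit: income exceeds £62,600 by £41,600, which is 42 full-or-partial £1,000 increments; reduction = 42 × £150 = £6,300, leaving £4,618.
Apprenticeship Credit: £104,200 is at or below the £121,000 threshold, so the full £11,720 applies.
Child Tax Credit: £104,200 is below the £141,200 cutoff, so the full £7,825 applies.
Total: £3,770 + £4,618 + £11,720 + £7,825 = £27,933.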